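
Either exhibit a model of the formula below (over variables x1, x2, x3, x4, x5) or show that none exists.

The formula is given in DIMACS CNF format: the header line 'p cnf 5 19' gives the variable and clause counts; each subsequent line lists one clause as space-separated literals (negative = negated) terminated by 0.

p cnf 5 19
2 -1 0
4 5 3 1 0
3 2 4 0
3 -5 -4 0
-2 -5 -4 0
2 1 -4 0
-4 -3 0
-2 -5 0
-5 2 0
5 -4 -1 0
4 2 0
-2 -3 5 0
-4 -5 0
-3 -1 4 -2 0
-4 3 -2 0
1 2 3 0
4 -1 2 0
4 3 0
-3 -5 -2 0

UNSATISFIABLE

Try x2 = True.
From the singleton clause (¬x5), x5 = False.
From the singleton clause (¬x3), x3 = False.
From the singleton clause (¬x4), x4 = False.
That conflicts with the unit clause (x4).
So x2 must be the other value — set x2 = False.
From the singleton clause (¬x1), x1 = False.
From the singleton clause (¬x4), x4 = False.
That conflicts with the unit clause (x4).
Both values of x2 lead to a conflict.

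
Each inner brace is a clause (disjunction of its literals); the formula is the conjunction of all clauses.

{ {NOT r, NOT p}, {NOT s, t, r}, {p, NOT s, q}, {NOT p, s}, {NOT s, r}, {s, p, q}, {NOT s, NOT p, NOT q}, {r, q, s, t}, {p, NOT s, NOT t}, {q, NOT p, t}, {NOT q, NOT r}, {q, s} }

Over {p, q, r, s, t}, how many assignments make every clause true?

There are 2^5 = 32 truth assignments over (p, q, r, s, t).
Split on s. With s = true, the clauses containing s are satisfied and NOT s drops from the rest; 0 of the 2^4 = 16 assignments to the other variables satisfy what remains.
With s = false, by the same count on the reduced clause set, 2 assignments work.
(One model: p=F, q=T, r=F, s=F, t=F.)
Total: 0 + 2 = 2.

2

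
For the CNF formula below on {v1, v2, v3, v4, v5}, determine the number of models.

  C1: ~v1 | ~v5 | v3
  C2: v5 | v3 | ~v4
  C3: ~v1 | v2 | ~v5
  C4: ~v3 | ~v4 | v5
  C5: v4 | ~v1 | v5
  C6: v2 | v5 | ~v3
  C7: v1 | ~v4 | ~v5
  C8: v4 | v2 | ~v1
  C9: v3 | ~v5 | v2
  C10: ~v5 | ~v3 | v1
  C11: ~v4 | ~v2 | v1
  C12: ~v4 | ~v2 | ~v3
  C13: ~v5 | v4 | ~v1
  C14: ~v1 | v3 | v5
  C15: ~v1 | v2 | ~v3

There are 2^5 = 32 truth assignments over (v1, v2, v3, v4, v5).
Split on v4. With v4 = 1, the clauses containing v4 are satisfied and ~v4 drops from the rest; 0 of the 2^4 = 16 assignments to the other variables satisfy what remains.
With v4 = 0, by the same count on the reduced clause set, 4 assignments work.
(One model: v1=F, v2=F, v3=F, v4=F, v5=F.)
Total: 0 + 4 = 4.

4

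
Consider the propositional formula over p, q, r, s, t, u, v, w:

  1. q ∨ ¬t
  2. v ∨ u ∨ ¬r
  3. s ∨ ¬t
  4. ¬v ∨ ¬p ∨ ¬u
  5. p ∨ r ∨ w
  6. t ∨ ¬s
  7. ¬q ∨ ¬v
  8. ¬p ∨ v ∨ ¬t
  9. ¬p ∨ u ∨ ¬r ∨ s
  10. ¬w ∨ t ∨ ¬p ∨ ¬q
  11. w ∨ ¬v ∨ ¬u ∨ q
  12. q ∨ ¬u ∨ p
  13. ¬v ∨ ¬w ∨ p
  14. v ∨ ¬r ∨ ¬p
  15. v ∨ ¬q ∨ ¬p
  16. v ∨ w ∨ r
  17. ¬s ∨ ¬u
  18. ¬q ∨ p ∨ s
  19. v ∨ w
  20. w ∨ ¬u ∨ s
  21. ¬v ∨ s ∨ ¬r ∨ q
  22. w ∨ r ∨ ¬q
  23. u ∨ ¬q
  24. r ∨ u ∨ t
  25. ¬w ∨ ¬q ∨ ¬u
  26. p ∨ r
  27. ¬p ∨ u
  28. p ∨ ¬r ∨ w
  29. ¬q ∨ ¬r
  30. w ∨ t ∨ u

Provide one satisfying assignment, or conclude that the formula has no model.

p: True, q: False, r: False, s: False, t: False, u: True, v: False, w: True

Suppose q = False.
From the singleton clause (¬t), t = False.
From the singleton clause (¬s), s = False.
Suppose u = True.
From the singleton clause (p), p = True.
From the singleton clause (¬v), v = False.
From the singleton clause (¬r), r = False.
From the singleton clause (w), w = True.
Every clause now holds.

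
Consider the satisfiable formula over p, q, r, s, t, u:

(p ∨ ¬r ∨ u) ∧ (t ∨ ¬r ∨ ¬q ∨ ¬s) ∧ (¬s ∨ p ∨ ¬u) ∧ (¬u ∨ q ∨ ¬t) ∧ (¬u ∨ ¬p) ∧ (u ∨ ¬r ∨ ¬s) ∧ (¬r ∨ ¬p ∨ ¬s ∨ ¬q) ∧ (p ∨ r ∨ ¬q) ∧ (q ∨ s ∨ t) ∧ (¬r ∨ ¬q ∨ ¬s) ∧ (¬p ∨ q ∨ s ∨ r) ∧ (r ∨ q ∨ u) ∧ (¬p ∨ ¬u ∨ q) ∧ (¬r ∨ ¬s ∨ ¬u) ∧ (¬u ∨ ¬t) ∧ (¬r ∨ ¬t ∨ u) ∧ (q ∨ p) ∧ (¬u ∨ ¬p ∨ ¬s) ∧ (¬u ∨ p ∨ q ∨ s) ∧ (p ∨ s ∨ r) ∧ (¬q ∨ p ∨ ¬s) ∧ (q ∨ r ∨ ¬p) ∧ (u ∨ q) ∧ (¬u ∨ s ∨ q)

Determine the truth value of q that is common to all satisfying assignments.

Suppose q = False.
From the singleton clause (p), p = True.
From the singleton clause (¬u), u = False.
That conflicts with the unit clause (u).
So every satisfying assignment has q = True.

True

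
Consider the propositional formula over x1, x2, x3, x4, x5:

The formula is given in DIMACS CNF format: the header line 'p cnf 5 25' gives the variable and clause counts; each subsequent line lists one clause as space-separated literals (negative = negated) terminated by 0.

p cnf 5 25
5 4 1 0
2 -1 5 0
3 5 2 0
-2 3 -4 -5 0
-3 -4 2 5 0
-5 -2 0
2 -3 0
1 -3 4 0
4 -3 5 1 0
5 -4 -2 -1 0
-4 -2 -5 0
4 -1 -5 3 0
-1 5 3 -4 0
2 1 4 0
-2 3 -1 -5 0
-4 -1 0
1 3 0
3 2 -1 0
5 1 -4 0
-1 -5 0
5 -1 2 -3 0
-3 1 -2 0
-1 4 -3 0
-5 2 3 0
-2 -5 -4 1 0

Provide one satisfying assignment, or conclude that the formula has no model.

x1=True; x2=True; x3=False; x4=False; x5=False

Try x5 = False.
Try x4 = False.
Unit clause (x1) forces x1 = True.
Unit clause (x2) forces x2 = True.
Unit clause (¬x3) forces x3 = False.
Every clause now holds.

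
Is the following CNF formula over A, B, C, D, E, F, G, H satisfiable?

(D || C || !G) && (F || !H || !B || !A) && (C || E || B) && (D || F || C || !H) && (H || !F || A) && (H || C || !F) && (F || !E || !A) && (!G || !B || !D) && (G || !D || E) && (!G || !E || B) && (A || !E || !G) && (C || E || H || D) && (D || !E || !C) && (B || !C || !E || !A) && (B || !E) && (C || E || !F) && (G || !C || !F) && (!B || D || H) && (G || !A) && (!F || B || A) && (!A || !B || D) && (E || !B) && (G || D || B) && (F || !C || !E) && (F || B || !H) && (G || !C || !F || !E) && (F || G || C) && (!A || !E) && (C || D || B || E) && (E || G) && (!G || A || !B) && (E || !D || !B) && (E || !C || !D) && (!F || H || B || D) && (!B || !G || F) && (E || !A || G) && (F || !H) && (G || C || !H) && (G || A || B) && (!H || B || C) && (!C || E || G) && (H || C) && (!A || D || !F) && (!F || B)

Satisfiable

Suppose B = false.
The clause (!E) is unit, so E = false.
The clause (C) is unit, so C = true.
The clause (G) is unit, so G = true.
The clause (!D) is unit, so D = false.
The clause (!F) is unit, so F = false.
The clause (!H) is unit, so H = false.
Every clause is now satisfied; A is unconstrained.
A satisfying assignment: A ↦ false, B ↦ false, C ↦ true, D ↦ false, E ↦ false, F ↦ false, G ↦ true, H ↦ false.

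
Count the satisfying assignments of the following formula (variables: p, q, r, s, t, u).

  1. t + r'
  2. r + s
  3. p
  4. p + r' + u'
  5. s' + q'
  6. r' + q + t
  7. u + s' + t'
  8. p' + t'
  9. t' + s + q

2

There are 2^6 = 64 truth assignments over (p, q, r, s, t, u).
Split on u. With u = 1, the clauses containing u are satisfied and u' drops from the rest; 1 of the 2^5 = 32 assignments to the other variables satisfy what remains.
With u = 0, by the same count on the reduced clause set, 1 assignment works.
Total: 1 + 1 = 2.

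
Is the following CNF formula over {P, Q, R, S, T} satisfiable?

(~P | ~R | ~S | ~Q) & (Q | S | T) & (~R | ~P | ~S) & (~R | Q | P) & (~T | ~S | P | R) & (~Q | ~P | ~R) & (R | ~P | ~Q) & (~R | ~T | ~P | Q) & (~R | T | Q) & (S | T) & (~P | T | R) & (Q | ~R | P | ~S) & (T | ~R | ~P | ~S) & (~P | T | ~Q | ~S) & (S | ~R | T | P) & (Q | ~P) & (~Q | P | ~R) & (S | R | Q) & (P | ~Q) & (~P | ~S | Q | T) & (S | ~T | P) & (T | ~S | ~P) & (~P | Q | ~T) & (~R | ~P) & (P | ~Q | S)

Branch on S: set S = 1.
Branch on R: set R = 0.
Branch on T: set T = 0.
From the singleton clause (~P), P = 0.
From the singleton clause (~Q), Q = 0.
Every clause now holds.
A satisfying assignment: P=0, Q=0, R=0, S=1, T=0.

Yes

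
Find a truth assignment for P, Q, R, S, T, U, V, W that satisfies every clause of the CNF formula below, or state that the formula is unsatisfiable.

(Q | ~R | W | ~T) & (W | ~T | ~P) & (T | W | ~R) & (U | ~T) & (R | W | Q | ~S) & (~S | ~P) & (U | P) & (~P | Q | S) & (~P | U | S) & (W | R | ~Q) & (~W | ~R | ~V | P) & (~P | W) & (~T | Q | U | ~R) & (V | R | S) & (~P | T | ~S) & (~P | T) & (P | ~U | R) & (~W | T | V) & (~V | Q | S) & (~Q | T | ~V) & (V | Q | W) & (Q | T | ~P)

Case U = 1:
Case S = 1:
(~P) alone gives P = 0.
(R) alone gives R = 1.
Case T = 1:
Case Q = 1:
Case W = 0:
No clause remains; V is free.

P: 0; Q: 1; R: 1; S: 1; T: 1; U: 1; V: 1; W: 0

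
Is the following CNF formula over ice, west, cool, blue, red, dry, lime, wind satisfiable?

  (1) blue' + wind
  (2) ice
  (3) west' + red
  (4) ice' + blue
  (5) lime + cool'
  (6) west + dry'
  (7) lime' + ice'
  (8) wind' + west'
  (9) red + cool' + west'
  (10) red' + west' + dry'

(ice) alone gives ice = 1.
(blue) alone gives blue = 1.
(wind) alone gives wind = 1.
(lime') alone gives lime = 0.
(cool') alone gives cool = 0.
(west') alone gives west = 0.
(dry') alone gives dry = 0.
All clauses hold; red can take either value.
A satisfying assignment: ice ↦ 1, west ↦ 0, cool ↦ 0, blue ↦ 1, red ↦ 1, dry ↦ 0, lime ↦ 0, wind ↦ 1.

Yes, satisfiable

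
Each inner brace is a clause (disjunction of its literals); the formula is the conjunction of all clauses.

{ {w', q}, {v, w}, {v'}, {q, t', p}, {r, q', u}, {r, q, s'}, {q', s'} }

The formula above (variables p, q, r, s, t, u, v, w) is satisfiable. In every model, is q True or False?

True

Suppose q = 0.
From the singleton clause (w'), w = 0.
From the singleton clause (v), v = 1.
Now (v') is unsatisfied and unit — conflict.
So every satisfying assignment has q = True.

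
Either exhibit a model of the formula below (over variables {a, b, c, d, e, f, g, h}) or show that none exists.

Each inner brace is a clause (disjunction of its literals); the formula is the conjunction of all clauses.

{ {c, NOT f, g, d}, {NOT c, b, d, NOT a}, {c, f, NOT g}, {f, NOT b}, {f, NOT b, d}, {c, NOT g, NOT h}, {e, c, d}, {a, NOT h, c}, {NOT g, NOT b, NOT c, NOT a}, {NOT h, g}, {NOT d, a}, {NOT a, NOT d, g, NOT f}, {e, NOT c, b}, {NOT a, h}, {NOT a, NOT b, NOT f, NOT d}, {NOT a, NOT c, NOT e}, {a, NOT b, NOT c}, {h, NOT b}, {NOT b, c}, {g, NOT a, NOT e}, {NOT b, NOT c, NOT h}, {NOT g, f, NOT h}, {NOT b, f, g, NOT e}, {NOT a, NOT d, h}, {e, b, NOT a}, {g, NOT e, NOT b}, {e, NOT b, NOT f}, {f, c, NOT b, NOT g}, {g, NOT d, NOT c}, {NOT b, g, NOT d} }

a: false, b: false, c: true, d: false, e: true, f: true, g: true, h: false

Suppose f = true.
Suppose h = false.
From the singleton clause (NOT a), a = false.
From the singleton clause (NOT d), d = false.
From the singleton clause (NOT b), b = false.
Suppose c = true.
From the singleton clause (e), e = true.
No clause remains; g is free.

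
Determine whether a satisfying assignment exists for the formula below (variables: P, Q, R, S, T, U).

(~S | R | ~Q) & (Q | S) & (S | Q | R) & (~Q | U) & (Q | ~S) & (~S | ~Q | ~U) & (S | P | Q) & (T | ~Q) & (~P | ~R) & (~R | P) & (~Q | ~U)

No

Try Q = 1.
Unit clause (U) forces U = 1.
Now (~U) is unsatisfied and unit — conflict.
Backtrack on Q: now try Q = 0.
Unit clause (S) forces S = 1.
Now (~S) is unsatisfied and unit — conflict.
Neither Q = 1 nor Q = 0 works.
No assignment satisfies every clause.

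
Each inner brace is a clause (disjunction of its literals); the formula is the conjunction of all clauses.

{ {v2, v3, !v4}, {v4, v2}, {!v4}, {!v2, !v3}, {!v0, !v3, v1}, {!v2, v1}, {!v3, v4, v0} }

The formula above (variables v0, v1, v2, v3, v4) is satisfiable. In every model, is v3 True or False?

False

Suppose v3 = true.
Unit clause (!v4) forces v4 = false.
Unit clause (v2) forces v2 = true.
Now (!v2) is unsatisfied and unit — conflict.
So every satisfying assignment has v3 = False.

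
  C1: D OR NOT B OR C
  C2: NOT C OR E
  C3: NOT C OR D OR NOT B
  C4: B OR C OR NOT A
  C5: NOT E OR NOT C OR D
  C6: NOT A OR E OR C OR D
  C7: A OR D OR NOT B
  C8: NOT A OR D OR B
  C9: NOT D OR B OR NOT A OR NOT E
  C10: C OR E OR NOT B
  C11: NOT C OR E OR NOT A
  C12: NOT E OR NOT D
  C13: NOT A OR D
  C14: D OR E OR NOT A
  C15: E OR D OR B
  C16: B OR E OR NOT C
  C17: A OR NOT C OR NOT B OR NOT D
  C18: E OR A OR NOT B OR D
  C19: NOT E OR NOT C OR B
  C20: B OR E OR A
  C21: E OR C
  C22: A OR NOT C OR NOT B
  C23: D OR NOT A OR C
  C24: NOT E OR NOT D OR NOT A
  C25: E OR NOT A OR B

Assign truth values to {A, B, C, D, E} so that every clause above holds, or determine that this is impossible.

Case C = false:
From the singleton clause (E), E = true.
From the singleton clause (NOT D), D = false.
From the singleton clause (NOT B), B = false.
From the singleton clause (NOT A), A = false.
Every clause now holds.

A=false,  B=false,  C=false,  D=false,  E=true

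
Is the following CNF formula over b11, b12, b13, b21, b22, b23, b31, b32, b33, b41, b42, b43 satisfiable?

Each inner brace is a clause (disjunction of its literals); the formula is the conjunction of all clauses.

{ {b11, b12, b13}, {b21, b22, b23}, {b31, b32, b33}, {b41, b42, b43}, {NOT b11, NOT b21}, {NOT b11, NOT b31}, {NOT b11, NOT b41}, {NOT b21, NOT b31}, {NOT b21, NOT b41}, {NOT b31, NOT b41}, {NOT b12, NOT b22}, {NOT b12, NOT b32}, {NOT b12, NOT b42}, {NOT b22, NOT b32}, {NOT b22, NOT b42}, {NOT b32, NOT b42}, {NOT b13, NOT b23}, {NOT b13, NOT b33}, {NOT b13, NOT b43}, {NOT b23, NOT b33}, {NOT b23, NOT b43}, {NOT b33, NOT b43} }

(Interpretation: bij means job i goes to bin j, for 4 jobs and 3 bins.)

Unsatisfiable

Try b11 = false.
Try b12 = true.
From the singleton clause (NOT b22), b22 = false.
From the singleton clause (NOT b32), b32 = false.
From the singleton clause (NOT b42), b42 = false.
Try b21 = true.
From the singleton clause (NOT b31), b31 = false.
From the singleton clause (b33), b33 = true.
From the singleton clause (NOT b41), b41 = false.
From the singleton clause (b43), b43 = true.
But (NOT b43) is also a unit clause — contradiction.
So b21 must be the other value — set b21 = false.
From the singleton clause (b23), b23 = true.
From the singleton clause (NOT b13), b13 = false.
From the singleton clause (NOT b33), b33 = false.
From the singleton clause (b31), b31 = true.
From the singleton clause (NOT b41), b41 = false.
From the singleton clause (b43), b43 = true.
But (NOT b43) is also a unit clause — contradiction.
Neither b21 = true nor b21 = false works.
So b12 must be the other value — set b12 = false.
From the singleton clause (b13), b13 = true.
From the singleton clause (NOT b23), b23 = false.
From the singleton clause (NOT b33), b33 = false.
From the singleton clause (NOT b43), b43 = false.
Try b21 = true.
From the singleton clause (NOT b31), b31 = false.
From the singleton clause (b32), b32 = true.
From the singleton clause (NOT b41), b41 = false.
From the singleton clause (b42), b42 = true.
But (NOT b42) is also a unit clause — contradiction.
So b21 must be the other value — set b21 = false.
From the singleton clause (b22), b22 = true.
From the singleton clause (NOT b32), b32 = false.
From the singleton clause (b31), b31 = true.
From the singleton clause (NOT b41), b41 = false.
From the singleton clause (b42), b42 = true.
But (NOT b42) is also a unit clause — contradiction.
Neither b21 = true nor b21 = false works.
Neither b12 = true nor b12 = false works.
So b11 must be the other value — set b11 = true.
From the singleton clause (NOT b21), b21 = false.
From the singleton clause (NOT b31), b31 = false.
From the singleton clause (NOT b41), b41 = false.
Try b22 = true.
From the singleton clause (NOT b12), b12 = false.
From the singleton clause (NOT b32), b32 = false.
From the singleton clause (b33), b33 = true.
From the singleton clause (NOT b42), b42 = false.
From the singleton clause (b43), b43 = true.
But (NOT b43) is also a unit clause — contradiction.
So b22 must be the other value — set b22 = false.
From the singleton clause (b23), b23 = true.
From the singleton clause (NOT b13), b13 = false.
From the singleton clause (NOT b33), b33 = false.
From the singleton clause (b32), b32 = true.
From the singleton clause (NOT b12), b12 = false.
From the singleton clause (NOT b42), b42 = false.
From the singleton clause (b43), b43 = true.
But (NOT b43) is also a unit clause — contradiction.
Neither b22 = true nor b22 = false works.
Neither b11 = true nor b11 = false works.
No assignment satisfies every clause.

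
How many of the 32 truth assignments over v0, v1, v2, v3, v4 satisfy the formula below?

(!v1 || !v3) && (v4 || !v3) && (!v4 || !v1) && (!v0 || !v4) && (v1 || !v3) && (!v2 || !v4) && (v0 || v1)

There are 2^5 = 32 truth assignments over (v0, v1, v2, v3, v4).
Split on v3. With v3 = true, the clauses containing v3 are satisfied and !v3 drops from the rest; 0 of the 2^4 = 16 assignments to the other variables satisfy what remains.
With v3 = false, by the same count on the reduced clause set, 6 assignments work.
(One model: v0=F, v1=T, v2=F, v3=F, v4=F.)
Total: 0 + 6 = 6.

6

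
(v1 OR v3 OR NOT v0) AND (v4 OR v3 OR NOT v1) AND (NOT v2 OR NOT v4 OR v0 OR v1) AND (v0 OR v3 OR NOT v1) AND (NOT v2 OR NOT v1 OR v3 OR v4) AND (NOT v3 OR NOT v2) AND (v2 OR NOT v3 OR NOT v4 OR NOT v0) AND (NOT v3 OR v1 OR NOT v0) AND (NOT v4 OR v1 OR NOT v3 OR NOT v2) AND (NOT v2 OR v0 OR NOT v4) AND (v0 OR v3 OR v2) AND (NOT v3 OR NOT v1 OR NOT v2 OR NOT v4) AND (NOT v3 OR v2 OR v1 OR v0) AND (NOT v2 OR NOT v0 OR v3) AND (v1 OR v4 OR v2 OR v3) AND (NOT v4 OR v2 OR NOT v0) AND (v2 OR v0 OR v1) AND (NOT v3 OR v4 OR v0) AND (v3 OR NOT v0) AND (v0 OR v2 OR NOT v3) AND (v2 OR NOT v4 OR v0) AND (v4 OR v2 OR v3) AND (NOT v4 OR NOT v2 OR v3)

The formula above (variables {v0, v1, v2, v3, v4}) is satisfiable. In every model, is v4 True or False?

False

Suppose v4 = true.
Branch on v3: set v3 = false.
From the singleton clause (NOT v0), v0 = false.
From the singleton clause (NOT v1), v1 = false.
From the singleton clause (NOT v2), v2 = false.
That conflicts with the unit clause (v2).
Backtrack on v3: now try v3 = true.
From the singleton clause (NOT v2), v2 = false.
From the singleton clause (NOT v0), v0 = false.
That conflicts with the unit clause (v0).
Both values of v3 lead to a conflict.
So every satisfying assignment has v4 = False.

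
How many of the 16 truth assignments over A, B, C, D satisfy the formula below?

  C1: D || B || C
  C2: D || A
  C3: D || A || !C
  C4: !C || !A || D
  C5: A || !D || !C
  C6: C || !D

3

There are 2^4 = 16 truth assignments over (A, B, C, D).
Check each against the 6 clauses (columns in the order A, B, C, D):
  F F F F  ✗ fails (D || B || C)
  F F F T  ✗ fails (C || !D)
  F F T F  ✗ fails (D || A)
  F F T T  ✗ fails (A || !D || !C)
  F T F F  ✗ fails (D || A)
  F T F T  ✗ fails (C || !D)
  F T T F  ✗ fails (D || A)
  F T T T  ✗ fails (A || !D || !C)
  T F F F  ✗ fails (D || B || C)
  T F F T  ✗ fails (C || !D)
  T F T F  ✗ fails (!C || !A || D)
  T F T T  ✓ satisfies all
  T T F F  ✓ satisfies all
  T T F T  ✗ fails (C || !D)
  T T T F  ✗ fails (!C || !A || D)
  T T T T  ✓ satisfies all
3 of the 16 rows are models.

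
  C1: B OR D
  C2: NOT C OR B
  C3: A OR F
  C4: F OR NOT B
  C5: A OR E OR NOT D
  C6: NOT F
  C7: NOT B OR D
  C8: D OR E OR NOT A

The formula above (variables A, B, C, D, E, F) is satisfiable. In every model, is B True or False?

Suppose B = true.
Unit clause (F) forces F = true.
But (NOT F) is also a unit clause — contradiction.
So every satisfying assignment has B = False.

False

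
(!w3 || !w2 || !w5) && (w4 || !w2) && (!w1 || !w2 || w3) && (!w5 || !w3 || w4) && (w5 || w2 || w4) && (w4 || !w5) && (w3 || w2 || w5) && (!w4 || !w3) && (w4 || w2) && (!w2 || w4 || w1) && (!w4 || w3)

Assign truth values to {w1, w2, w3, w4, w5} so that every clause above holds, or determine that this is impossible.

Suppose w4 = true.
Unit clause (!w3) forces w3 = false.
Now (w3) is unsatisfied and unit — conflict.
So w4 must be the other value — set w4 = false.
Unit clause (!w2) forces w2 = false.
Now (w2) is unsatisfied and unit — conflict.
Neither w4 = true nor w4 = false works.

UNSATISFIABLE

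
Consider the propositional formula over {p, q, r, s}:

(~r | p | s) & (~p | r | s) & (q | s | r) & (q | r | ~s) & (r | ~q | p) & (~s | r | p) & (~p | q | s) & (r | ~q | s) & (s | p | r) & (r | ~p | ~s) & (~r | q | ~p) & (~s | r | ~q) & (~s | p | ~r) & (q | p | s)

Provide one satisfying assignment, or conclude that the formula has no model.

Try r = 1.
Try p = 1.
(q) alone gives q = 1.
Every clause is now satisfied; s is unconstrained.

p=1, q=1, r=1, s=0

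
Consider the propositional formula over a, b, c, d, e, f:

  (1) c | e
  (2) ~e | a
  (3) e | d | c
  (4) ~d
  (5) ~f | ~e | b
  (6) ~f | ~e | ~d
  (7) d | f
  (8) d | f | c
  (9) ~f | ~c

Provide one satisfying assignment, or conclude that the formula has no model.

a ↦ 1,  b ↦ 1,  c ↦ 0,  d ↦ 0,  e ↦ 1,  f ↦ 1

(~d) alone gives d = 0.
(f) alone gives f = 1.
(~c) alone gives c = 0.
(e) alone gives e = 1.
(a) alone gives a = 1.
(b) alone gives b = 1.
All clauses are satisfied.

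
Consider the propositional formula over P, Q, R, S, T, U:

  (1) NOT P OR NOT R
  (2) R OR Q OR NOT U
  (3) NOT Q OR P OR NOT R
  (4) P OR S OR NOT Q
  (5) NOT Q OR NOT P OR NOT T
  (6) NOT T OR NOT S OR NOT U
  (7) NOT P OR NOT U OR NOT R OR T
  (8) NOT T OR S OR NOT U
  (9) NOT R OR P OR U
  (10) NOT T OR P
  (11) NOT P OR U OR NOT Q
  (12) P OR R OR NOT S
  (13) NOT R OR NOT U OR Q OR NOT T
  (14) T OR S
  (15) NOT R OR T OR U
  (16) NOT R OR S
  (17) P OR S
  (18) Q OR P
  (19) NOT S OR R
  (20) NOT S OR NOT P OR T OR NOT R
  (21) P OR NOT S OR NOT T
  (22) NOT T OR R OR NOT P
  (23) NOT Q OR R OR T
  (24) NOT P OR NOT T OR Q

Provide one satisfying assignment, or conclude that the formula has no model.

UNSATISFIABLE

Case P = false:
The clause (NOT T) is unit, so T = false.
The clause (S) is unit, so S = true.
The clause (R) is unit, so R = true.
The clause (NOT Q) is unit, so Q = false.
But (Q) is also a unit clause — contradiction.
So P must be the other value — set P = true.
The clause (NOT R) is unit, so R = false.
The clause (NOT S) is unit, so S = false.
The clause (T) is unit, so T = true.
But (NOT T) is also a unit clause — contradiction.
Both values of P lead to a conflict.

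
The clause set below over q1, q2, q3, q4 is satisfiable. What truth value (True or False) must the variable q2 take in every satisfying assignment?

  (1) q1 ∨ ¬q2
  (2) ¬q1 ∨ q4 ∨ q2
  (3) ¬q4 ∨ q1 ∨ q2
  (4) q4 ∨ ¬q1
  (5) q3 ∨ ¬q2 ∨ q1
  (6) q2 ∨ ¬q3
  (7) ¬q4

Suppose q2 = True.
From the singleton clause (q1), q1 = True.
From the singleton clause (q4), q4 = True.
That conflicts with the unit clause (¬q4).
So every satisfying assignment has q2 = False.

False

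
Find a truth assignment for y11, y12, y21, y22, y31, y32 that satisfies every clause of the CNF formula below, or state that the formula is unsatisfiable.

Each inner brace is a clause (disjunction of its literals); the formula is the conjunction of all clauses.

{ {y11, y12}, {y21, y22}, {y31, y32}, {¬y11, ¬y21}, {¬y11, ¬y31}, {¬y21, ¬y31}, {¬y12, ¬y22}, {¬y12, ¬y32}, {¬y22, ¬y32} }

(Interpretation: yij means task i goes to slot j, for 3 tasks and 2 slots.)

UNSATISFIABLE

Branch on y11: set y11 = True.
From the singleton clause (¬y21), y21 = False.
From the singleton clause (y22), y22 = True.
From the singleton clause (¬y31), y31 = False.
From the singleton clause (y32), y32 = True.
That conflicts with the unit clause (¬y32).
That branch fails; take y11 = False instead.
From the singleton clause (y12), y12 = True.
From the singleton clause (¬y22), y22 = False.
From the singleton clause (y21), y21 = True.
From the singleton clause (¬y31), y31 = False.
From the singleton clause (y32), y32 = True.
That conflicts with the unit clause (¬y32).
Either choice for y11 ends in contradiction.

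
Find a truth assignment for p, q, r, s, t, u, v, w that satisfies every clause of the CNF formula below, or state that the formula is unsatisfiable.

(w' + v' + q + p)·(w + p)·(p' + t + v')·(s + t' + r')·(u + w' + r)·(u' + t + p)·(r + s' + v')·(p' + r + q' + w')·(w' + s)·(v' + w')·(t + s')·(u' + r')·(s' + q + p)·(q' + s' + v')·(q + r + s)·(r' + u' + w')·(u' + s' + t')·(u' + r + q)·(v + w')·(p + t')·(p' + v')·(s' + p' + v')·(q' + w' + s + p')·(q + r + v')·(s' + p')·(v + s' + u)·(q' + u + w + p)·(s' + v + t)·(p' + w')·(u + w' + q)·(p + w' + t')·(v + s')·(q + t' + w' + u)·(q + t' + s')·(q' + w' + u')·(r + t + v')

p=1; q=1; r=1; s=0; t=0; u=0; v=0; w=0

Suppose w = 0.
From the singleton clause (p), p = 1.
From the singleton clause (v'), v = 0.
From the singleton clause (s'), s = 0.
Suppose t = 0.
Suppose u = 0.
Suppose q = 1.
No clause remains; r is free.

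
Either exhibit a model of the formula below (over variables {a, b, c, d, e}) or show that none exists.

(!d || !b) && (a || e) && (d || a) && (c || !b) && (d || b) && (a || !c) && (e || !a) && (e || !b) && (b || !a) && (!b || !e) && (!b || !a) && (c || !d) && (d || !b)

Try d = false.
From the singleton clause (a), a = true.
From the singleton clause (b), b = true.
But (!b) is also a unit clause — contradiction.
So d must be the other value — set d = true.
From the singleton clause (!b), b = false.
From the singleton clause (!a), a = false.
From the singleton clause (e), e = true.
From the singleton clause (!c), c = false.
But (c) is also a unit clause — contradiction.
Both values of d lead to a conflict.

UNSATISFIABLE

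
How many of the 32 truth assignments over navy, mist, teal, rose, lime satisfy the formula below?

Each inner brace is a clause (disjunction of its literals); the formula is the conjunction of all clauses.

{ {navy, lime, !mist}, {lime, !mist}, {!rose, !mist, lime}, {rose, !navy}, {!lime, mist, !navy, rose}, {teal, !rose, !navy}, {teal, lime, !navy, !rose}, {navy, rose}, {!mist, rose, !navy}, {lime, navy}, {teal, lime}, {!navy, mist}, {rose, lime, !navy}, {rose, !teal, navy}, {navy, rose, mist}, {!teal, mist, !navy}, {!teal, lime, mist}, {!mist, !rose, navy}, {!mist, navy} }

3

There are 2^5 = 32 truth assignments over (navy, mist, teal, rose, lime).
Split on teal. With teal = true, the clauses containing teal are satisfied and !teal drops from the rest; 2 of the 2^4 = 16 assignments to the other variables satisfy what remains.
With teal = false, by the same count on the reduced clause set, 1 assignment works.
(One model: navy=F, mist=F, teal=F, rose=T, lime=T.)
Total: 2 + 1 = 3.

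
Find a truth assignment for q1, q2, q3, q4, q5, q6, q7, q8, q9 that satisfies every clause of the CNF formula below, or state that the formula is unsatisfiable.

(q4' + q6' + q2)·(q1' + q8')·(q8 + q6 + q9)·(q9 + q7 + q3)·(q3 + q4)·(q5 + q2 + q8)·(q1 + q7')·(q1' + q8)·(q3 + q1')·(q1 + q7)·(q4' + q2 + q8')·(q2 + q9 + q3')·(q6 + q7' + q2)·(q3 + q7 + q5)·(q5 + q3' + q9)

UNSATISFIABLE

Case q1 = 0:
(q7') alone gives q7 = 0.
But (q7) is also a unit clause — contradiction.
So q1 must be the other value — set q1 = 1.
(q8') alone gives q8 = 0.
But (q8) is also a unit clause — contradiction.
Neither q1 = 1 nor q1 = 0 works.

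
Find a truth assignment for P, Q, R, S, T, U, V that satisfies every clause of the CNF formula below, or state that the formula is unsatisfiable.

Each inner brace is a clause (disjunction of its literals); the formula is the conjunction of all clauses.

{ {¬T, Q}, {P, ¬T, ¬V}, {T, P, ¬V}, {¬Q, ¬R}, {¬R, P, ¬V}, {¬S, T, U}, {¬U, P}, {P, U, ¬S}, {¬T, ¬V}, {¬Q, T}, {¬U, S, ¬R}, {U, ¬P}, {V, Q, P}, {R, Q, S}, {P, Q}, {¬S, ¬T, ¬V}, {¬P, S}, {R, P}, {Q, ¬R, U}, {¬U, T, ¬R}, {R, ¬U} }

Suppose T = False.
From the singleton clause (¬Q), Q = False.
From the singleton clause (P), P = True.
From the singleton clause (U), U = True.
From the singleton clause (S), S = True.
From the singleton clause (¬R), R = False.
But (R) is also a unit clause — contradiction.
Undo T and try T = True.
From the singleton clause (Q), Q = True.
From the singleton clause (¬R), R = False.
From the singleton clause (¬V), V = False.
From the singleton clause (P), P = True.
From the singleton clause (U), U = True.
But (¬U) is also a unit clause — contradiction.
Neither T = True nor T = False works.

UNSATISFIABLE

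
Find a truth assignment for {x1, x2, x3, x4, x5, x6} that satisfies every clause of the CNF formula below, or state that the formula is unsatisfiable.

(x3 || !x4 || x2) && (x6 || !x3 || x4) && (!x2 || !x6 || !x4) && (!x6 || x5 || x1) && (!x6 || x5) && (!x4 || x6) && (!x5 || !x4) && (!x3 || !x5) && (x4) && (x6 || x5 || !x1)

(x4) alone gives x4 = true.
(x6) alone gives x6 = true.
(!x2) alone gives x2 = false.
(x3) alone gives x3 = true.
(x5) alone gives x5 = true.
Now (!x5) is unsatisfied and unit — conflict.

UNSATISFIABLE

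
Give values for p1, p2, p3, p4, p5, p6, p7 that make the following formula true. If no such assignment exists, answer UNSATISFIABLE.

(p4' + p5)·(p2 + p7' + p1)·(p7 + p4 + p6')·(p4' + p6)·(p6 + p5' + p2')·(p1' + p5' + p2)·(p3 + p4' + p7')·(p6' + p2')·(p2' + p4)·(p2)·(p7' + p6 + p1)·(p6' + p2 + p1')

The clause (p2) is unit, so p2 = 1.
The clause (p6') is unit, so p6 = 0.
The clause (p4') is unit, so p4 = 0.
Now (p4) is unsatisfied and unit — conflict.

UNSATISFIABLE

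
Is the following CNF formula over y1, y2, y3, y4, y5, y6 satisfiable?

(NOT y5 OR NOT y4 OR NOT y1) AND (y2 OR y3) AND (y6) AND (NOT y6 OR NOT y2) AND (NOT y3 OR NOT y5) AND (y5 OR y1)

Unit clause (y6) forces y6 = true.
Unit clause (NOT y2) forces y2 = false.
Unit clause (y3) forces y3 = true.
Unit clause (NOT y5) forces y5 = false.
Unit clause (y1) forces y1 = true.
All clauses hold; y4 can take either value.
A satisfying assignment: y1 ↦ true; y2 ↦ false; y3 ↦ true; y4 ↦ false; y5 ↦ false; y6 ↦ true.

Satisfiable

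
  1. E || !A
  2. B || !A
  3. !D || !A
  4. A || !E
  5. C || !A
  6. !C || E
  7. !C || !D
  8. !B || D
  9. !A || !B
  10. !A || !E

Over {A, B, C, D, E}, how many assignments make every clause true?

There are 2^5 = 32 truth assignments over (A, B, C, D, E).
Split on C. With C = true, the clauses containing C are satisfied and !C drops from the rest; 0 of the 2^4 = 16 assignments to the other variables satisfy what remains.
With C = false, by the same count on the reduced clause set, 3 assignments work.
(One model: A=F, B=F, C=F, D=F, E=F.)
Total: 0 + 3 = 3.

3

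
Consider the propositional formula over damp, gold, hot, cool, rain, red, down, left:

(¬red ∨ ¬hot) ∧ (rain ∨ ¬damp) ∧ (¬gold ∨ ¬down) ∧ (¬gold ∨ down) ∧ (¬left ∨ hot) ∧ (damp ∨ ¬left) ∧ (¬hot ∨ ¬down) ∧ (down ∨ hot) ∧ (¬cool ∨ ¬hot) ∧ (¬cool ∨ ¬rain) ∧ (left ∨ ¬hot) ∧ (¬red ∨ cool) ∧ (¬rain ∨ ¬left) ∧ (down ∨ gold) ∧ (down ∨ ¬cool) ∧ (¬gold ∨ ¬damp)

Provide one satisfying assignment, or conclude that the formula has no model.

Branch on red: set red = False.
Branch on rain: set rain = False.
The clause (¬damp) is unit, so damp = False.
The clause (¬left) is unit, so left = False.
The clause (¬hot) is unit, so hot = False.
The clause (down) is unit, so down = True.
The clause (¬gold) is unit, so gold = False.
Every clause is now satisfied; cool is unconstrained.

damp: False, gold: False, hot: False, cool: False, rain: False, red: False, down: True, left: False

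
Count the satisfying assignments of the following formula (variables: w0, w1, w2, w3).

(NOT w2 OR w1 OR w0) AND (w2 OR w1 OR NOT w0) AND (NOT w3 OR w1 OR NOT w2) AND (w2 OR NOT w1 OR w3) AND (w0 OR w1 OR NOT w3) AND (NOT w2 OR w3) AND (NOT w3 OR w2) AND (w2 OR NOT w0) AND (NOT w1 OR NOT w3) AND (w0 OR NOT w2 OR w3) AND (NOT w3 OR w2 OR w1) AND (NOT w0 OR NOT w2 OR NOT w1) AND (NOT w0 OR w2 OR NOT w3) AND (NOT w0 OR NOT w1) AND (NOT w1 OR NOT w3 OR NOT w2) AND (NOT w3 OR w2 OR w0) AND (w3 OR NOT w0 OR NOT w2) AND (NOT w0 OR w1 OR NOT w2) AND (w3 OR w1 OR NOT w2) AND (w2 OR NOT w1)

1

There are 2^4 = 16 truth assignments over (w0, w1, w2, w3).
Split on w1. With w1 = true, the clauses containing w1 are satisfied and NOT w1 drops from the rest; 0 of the 2^3 = 8 assignments to the other variables satisfy what remains.
With w1 = false, by the same count on the reduced clause set, 1 assignment works.
(One model: w0=F, w1=F, w2=F, w3=F.)
Total: 0 + 1 = 1.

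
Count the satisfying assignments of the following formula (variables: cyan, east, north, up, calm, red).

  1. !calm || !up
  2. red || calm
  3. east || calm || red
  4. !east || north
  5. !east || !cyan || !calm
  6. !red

There are 2^6 = 64 truth assignments over (cyan, east, north, up, calm, red).
Split on red. With red = true, the clauses containing red are satisfied and !red drops from the rest; 0 of the 2^5 = 32 assignments to the other variables satisfy what remains.
With red = false, by the same count on the reduced clause set, 5 assignments work.
Total: 0 + 5 = 5.

5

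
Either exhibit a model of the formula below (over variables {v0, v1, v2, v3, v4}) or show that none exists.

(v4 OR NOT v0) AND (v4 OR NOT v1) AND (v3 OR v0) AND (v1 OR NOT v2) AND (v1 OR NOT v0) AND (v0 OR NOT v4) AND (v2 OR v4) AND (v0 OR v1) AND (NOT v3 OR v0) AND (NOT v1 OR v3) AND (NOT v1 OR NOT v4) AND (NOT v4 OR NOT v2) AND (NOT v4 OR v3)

UNSATISFIABLE

Branch on v4: set v4 = true.
From the singleton clause (v0), v0 = true.
From the singleton clause (v1), v1 = true.
Now (NOT v1) is unsatisfied and unit — conflict.
That branch fails; take v4 = false instead.
From the singleton clause (NOT v0), v0 = false.
From the singleton clause (NOT v1), v1 = false.
Now (v1) is unsatisfied and unit — conflict.
Neither v4 = true nor v4 = false works.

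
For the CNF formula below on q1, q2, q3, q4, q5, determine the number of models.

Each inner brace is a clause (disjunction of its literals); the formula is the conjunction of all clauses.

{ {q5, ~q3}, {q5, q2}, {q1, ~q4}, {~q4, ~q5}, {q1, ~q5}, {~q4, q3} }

6

There are 2^5 = 32 truth assignments over (q1, q2, q3, q4, q5).
Split on q2. With q2 = 1, the clauses containing q2 are satisfied and ~q2 drops from the rest; 4 of the 2^4 = 16 assignments to the other variables satisfy what remains.
With q2 = 0, by the same count on the reduced clause set, 2 assignments work.
(One model: q1=F, q2=T, q3=F, q4=F, q5=F.)
Total: 4 + 2 = 6.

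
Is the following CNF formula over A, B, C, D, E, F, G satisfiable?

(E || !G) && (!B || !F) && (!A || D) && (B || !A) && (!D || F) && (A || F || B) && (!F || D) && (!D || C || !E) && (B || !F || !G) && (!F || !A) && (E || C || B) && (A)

Unsatisfiable

(A) alone gives A = true.
(D) alone gives D = true.
(B) alone gives B = true.
(!F) alone gives F = false.
Now (F) is unsatisfied and unit — conflict.
No assignment satisfies every clause.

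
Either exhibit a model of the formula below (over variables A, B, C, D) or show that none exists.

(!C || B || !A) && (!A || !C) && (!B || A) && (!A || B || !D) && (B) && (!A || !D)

(B) alone gives B = true.
(A) alone gives A = true.
(!C) alone gives C = false.
(!D) alone gives D = false.
This assignment satisfies each clause.

A: true; B: true; C: false; D: false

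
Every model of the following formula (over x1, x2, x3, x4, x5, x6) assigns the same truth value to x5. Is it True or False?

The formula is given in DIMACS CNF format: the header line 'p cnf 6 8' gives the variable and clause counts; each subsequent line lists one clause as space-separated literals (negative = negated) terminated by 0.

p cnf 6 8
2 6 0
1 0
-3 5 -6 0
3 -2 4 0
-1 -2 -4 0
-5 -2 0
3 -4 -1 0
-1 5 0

True

Suppose x5 = False.
(x1) alone gives x1 = True.
But (¬x1) is also a unit clause — contradiction.
So every satisfying assignment has x5 = True.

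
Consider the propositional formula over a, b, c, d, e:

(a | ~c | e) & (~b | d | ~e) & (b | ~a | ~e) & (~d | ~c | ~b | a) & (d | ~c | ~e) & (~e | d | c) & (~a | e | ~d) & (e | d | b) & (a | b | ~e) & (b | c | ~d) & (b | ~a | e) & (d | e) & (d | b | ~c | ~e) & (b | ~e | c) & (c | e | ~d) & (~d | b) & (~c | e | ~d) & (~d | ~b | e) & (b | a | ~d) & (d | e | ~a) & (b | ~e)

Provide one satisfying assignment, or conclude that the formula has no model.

a ↦ 1, b ↦ 1, c ↦ 1, d ↦ 1, e ↦ 1

Suppose d = 1.
(b) alone gives b = 1.
(e) alone gives e = 1.
Suppose c = 1.
(a) alone gives a = 1.
Every clause now holds.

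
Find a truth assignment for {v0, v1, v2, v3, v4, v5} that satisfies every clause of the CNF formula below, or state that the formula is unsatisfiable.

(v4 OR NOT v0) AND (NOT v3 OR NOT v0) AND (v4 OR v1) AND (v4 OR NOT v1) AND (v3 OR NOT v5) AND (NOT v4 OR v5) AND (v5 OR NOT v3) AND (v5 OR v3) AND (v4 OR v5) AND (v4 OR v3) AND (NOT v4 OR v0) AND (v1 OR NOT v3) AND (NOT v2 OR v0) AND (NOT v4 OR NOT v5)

Suppose v4 = true.
(v5) alone gives v5 = true.
That conflicts with the unit clause (NOT v5).
That branch fails; take v4 = false instead.
(NOT v0) alone gives v0 = false.
(v1) alone gives v1 = true.
That conflicts with the unit clause (NOT v1).
Neither v4 = true nor v4 = false works.

UNSATISFIABLE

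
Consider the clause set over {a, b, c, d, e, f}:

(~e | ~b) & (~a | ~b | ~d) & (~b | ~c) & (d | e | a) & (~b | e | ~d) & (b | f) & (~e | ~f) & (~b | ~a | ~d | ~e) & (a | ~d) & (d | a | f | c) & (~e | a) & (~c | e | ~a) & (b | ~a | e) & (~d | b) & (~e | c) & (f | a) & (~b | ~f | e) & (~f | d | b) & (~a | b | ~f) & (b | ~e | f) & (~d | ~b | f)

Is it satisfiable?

Case e = 0:
Case b = 1:
From the singleton clause (~c), c = 0.
From the singleton clause (~d), d = 0.
From the singleton clause (a), a = 1.
From the singleton clause (~f), f = 0.
This assignment satisfies each clause.
A satisfying assignment: a: 1; b: 1; c: 0; d: 0; e: 0; f: 0.

Yes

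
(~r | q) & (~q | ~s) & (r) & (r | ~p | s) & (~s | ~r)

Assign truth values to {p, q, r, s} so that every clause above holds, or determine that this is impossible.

p=0,  q=1,  r=1,  s=0

(r) alone gives r = 1.
(q) alone gives q = 1.
(~s) alone gives s = 0.
No clause remains; p is free.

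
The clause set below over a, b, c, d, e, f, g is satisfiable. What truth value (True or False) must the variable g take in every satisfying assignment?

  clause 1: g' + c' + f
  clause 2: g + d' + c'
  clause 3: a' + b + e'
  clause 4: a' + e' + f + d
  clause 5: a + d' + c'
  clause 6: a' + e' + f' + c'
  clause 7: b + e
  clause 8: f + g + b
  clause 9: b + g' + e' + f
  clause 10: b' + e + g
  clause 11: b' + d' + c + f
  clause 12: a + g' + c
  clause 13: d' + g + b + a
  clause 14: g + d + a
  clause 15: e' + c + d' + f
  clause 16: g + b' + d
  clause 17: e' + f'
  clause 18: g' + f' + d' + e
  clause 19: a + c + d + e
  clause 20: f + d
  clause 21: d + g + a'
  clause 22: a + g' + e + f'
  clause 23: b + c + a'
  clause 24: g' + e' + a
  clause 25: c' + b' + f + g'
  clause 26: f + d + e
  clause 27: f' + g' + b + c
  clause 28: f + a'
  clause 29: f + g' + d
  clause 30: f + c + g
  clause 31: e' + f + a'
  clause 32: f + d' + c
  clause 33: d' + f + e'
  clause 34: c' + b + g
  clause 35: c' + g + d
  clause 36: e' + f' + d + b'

Suppose g = 0.
Suppose d = 0.
The clause (a) is unit, so a = 1.
Now (a') is unsatisfied and unit — conflict.
Undo d and try d = 1.
The clause (c') is unit, so c = 0.
The clause (f) is unit, so f = 1.
The clause (e') is unit, so e = 0.
The clause (b) is unit, so b = 1.
Now (b') is unsatisfied and unit — conflict.
Neither d = 1 nor d = 0 works.
So every satisfying assignment has g = True.

True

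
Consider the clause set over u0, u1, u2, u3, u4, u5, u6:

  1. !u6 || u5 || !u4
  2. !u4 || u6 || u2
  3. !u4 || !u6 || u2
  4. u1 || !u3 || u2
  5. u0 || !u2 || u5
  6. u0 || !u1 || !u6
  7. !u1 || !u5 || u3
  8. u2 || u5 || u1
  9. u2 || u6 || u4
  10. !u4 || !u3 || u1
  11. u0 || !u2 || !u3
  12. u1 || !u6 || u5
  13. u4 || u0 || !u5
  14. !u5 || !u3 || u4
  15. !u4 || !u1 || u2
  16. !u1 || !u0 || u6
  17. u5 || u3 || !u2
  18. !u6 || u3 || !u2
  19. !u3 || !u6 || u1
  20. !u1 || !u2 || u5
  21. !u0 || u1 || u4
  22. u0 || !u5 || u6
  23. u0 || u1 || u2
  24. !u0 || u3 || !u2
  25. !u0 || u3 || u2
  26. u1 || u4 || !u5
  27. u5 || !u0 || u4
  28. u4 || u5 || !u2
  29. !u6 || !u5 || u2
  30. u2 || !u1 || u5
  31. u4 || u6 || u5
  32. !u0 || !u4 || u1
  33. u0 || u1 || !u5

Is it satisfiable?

Case u6 = true:
Case u5 = true:
Unit clause (u2) forces u2 = true.
Unit clause (u3) forces u3 = true.
Unit clause (u0) forces u0 = true.
Unit clause (u4) forces u4 = true.
Unit clause (u1) forces u1 = true.
Every clause now holds.
A satisfying assignment: u0=true, u1=true, u2=true, u3=true, u4=true, u5=true, u6=true.

Satisfiable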